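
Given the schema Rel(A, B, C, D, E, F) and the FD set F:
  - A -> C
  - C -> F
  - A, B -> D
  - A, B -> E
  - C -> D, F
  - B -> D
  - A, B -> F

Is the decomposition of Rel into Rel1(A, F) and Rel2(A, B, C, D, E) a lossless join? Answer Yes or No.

Yes

Rel1 ∩ Rel2 = {A}; its closure under F is {A, C, D, F}.
Since Rel1 ⊆ {A, C, D, F}, the intersection is a superkey of Rel1; the decomposition is lossless.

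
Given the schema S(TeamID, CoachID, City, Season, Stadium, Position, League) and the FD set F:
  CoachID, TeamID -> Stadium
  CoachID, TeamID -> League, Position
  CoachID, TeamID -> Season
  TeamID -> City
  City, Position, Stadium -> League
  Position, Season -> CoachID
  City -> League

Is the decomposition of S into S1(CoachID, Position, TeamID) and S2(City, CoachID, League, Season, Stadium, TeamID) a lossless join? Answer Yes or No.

Yes

Common attributes: {CoachID, TeamID}; their closure is {City, CoachID, League, Position, Season, Stadium, TeamID}.
This includes all of S1, so the common attributes are a superkey of S1 — the join is lossless.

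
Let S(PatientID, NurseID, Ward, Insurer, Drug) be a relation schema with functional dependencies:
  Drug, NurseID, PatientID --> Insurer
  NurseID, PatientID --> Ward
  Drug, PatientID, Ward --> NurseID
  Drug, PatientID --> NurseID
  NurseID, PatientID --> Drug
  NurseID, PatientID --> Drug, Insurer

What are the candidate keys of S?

{PatientID} never appears on the right of any FD, so every key must include it.
{Drug, PatientID}⁺ = {Drug, Insurer, NurseID, PatientID, Ward}, which is every attribute, so {Drug, PatientID} is a candidate key.
{NurseID, PatientID}⁺ = {Drug, Insurer, NurseID, PatientID, Ward}, which is every attribute, so {NurseID, PatientID} is a candidate key.
Any other superkey properly contains one of these, so there are no further candidate keys.

{Drug, PatientID}, {NurseID, PatientID}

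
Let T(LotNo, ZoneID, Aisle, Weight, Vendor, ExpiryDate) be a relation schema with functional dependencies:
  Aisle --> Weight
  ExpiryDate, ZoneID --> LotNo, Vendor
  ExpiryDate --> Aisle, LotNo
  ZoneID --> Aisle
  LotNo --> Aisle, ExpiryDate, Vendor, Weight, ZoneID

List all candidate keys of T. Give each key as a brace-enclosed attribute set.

{ExpiryDate}, {LotNo}

{ExpiryDate}⁺ = {Aisle, ExpiryDate, LotNo, Vendor, Weight, ZoneID}, which is every attribute, so {ExpiryDate} is a candidate key.
{LotNo}⁺ = {Aisle, ExpiryDate, LotNo, Vendor, Weight, ZoneID}, which is every attribute, so {LotNo} is a candidate key.
Any other superkey properly contains one of these, so there are no further candidate keys.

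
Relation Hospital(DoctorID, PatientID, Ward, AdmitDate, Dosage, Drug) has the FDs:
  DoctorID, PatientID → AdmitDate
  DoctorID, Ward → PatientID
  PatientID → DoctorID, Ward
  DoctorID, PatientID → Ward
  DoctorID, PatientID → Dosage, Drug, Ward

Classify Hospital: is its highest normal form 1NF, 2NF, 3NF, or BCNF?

BCNF

Candidate keys: {DoctorID, Ward}, {PatientID}. Prime attributes: {DoctorID, PatientID, Ward}.
The left-hand side of every FD is a superkey, so BCNF is satisfied.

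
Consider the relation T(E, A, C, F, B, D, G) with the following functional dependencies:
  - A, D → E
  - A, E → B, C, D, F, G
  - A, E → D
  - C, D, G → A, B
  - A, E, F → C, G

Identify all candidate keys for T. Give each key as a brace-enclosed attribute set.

{A, D}⁺ = {A, B, C, D, E, F, G} — all of the relation — so {A, D} is a candidate key.
{A, E}⁺ = {A, B, C, D, E, F, G} — all of the relation — so {A, E} is a candidate key.
{C, D, G}⁺ = {A, B, C, D, E, F, G} — all of the relation — so {C, D, G} is a candidate key.
No proper subset of any of these is a key, and no other minimal superkey exists.

{A, D}, {A, E}, {C, D, G}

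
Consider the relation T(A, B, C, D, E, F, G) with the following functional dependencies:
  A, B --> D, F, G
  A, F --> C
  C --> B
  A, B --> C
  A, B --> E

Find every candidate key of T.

{A} never appears on the right of any FD, so every key must include it.
Closure of {A, B} is {A, B, C, D, E, F, G}, the whole schema; {A, B} is a candidate key.
Closure of {A, C} is {A, B, C, D, E, F, G}, the whole schema; {A, C} is a candidate key.
Closure of {A, F} is {A, B, C, D, E, F, G}, the whole schema; {A, F} is a candidate key.
These are minimal and exhaustive — every other superkey contains one of them.

{A, B}, {A, C}, {A, F}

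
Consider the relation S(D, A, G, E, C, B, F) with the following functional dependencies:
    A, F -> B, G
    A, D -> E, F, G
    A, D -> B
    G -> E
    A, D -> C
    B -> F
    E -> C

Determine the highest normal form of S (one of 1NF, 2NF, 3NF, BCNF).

2NF

Candidate key: {A, D}. Prime attributes: {A, D}.
A, F -> B, G: {A, F}⁺ = {A, B, C, E, F, G}, which is not all of the attributes, so the left side is not a superkey — BCNF is violated.
A, F -> B, G determines the non-prime attributes {B, G} from a non-superkey — 3NF is violated.
No non-prime attribute depends on a proper subset of any candidate key, so 2NF holds.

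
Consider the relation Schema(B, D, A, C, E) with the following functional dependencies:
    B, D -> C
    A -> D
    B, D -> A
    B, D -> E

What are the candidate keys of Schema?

{A, B}, {B, D}

{B} never appears on the right of any FD, so every key must include it.
Closure of {A, B} is {A, B, C, D, E}, the whole schema; {A, B} is a candidate key.
Closure of {B, D} is {A, B, C, D, E}, the whole schema; {B, D} is a candidate key.
No proper subset of any of these is a key, and no other minimal superkey exists.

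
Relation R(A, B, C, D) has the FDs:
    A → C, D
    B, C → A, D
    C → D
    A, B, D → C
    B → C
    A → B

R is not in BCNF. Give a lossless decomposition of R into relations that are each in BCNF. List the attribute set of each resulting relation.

{A, B, C}; {C, D}

Candidate keys of the original relation: {A}, {B}.
Within {A, B, C, D}: {C}⁺ ∩ {A, B, C, D} = {C, D}, not the whole set, so C → D violates BCNF; decompose into {C, D} and {A, B, C}.
{C, D}: every determinant is a superkey — BCNF.
{A, B, C}: every determinant is a superkey — BCNF.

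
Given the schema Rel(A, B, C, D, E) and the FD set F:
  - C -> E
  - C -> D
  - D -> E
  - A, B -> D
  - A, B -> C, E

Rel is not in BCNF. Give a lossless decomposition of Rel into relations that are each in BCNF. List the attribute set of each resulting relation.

{A, B, C}; {C, D}; {D, E}

Candidate key of the original relation: {A, B}.
Within {A, B, C, D, E}: {C}⁺ ∩ {A, B, C, D, E} = {C, D, E}, not the whole set, so C -> D, E violates BCNF; decompose into {C, D, E} and {A, B, C}.
Within {C, D, E}: {D}⁺ ∩ {C, D, E} = {D, E}, not the whole set, so D -> E violates BCNF; decompose into {D, E} and {C, D}.
{D, E}: every determinant is a superkey — BCNF.
{C, D}: every determinant is a superkey — BCNF.
{A, B, C}: every determinant is a superkey — BCNF.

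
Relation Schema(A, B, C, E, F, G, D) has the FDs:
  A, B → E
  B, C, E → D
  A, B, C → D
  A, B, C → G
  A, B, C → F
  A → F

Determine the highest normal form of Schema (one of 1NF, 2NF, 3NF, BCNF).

Candidate key: {A, B, C}. Prime attributes: {A, B, C}.
A, B → E: {A, B}⁺ = {A, B, E, F}, which is not all of the attributes, so the left side is not a superkey — BCNF is violated.
Because {E} is non-prime and the left side of A, B → E is not a superkey, the relation is not in 3NF.
{A} is a proper subset of the key {A, B, C}, and {A}⁺ contains the non-prime attribute {F} — a partial dependency, so 2NF is violated.

1NF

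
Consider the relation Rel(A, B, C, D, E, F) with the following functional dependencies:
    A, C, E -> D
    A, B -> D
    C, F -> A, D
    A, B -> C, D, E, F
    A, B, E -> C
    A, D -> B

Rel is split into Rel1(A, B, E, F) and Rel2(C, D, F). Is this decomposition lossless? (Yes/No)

Common attributes: {F}; their closure is {F}.
Rel1 ⊄ {F} and Rel2 ⊄ {F}, so the split is lossy.

No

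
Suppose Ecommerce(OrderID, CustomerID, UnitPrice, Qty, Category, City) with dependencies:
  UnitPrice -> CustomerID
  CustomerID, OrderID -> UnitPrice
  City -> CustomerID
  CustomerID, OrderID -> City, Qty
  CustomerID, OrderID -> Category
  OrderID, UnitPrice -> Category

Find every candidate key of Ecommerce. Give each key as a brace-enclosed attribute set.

Attributes never on any right-hand side: {OrderID} — every candidate key must contain it.
{City, OrderID}⁺ = {Category, City, CustomerID, OrderID, Qty, UnitPrice}, which is every attribute, so {City, OrderID} is a candidate key.
{CustomerID, OrderID}⁺ = {Category, City, CustomerID, OrderID, Qty, UnitPrice}, which is every attribute, so {CustomerID, OrderID} is a candidate key.
{OrderID, UnitPrice}⁺ = {Category, City, CustomerID, OrderID, Qty, UnitPrice}, which is every attribute, so {OrderID, UnitPrice} is a candidate key.
Any other superkey properly contains one of these, so there are no further candidate keys.

{City, OrderID}, {CustomerID, OrderID}, {OrderID, UnitPrice}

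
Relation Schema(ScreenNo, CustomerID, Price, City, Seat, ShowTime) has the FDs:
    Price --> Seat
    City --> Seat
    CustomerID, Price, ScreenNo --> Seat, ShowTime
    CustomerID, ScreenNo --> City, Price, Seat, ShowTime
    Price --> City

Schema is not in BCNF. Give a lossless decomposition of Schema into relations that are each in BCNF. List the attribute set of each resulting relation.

Candidate key of the original relation: {CustomerID, ScreenNo}.
In {City, CustomerID, Price, ScreenNo, Seat, ShowTime}, {Price} is not a superkey ({Price}⁺ restricted to this set is {City, Price, Seat}), so split on Price --> City, Seat into {City, Price, Seat} and {CustomerID, Price, ScreenNo, ShowTime}.
In {City, Price, Seat}, {City} is not a superkey ({City}⁺ restricted to this set is {City, Seat}), so split on City --> Seat into {City, Seat} and {City, Price}.
{City, Seat} is in BCNF.
{City, Price} is in BCNF.
{CustomerID, Price, ScreenNo, ShowTime} is in BCNF.

{City, Price}; {City, Seat}; {CustomerID, Price, ScreenNo, ShowTime}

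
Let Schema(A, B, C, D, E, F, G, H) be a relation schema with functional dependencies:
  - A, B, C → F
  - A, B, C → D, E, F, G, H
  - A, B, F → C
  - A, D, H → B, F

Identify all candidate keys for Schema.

{A, B, C}, {A, B, F}, {A, D, H}

{A} never appears on the right of any FD, so every key must include it.
{A, B, C} is a candidate key since {A, B, C}⁺ = {A, B, C, D, E, F, G, H} covers every attribute.
{A, B, F} is a candidate key since {A, B, F}⁺ = {A, B, C, D, E, F, G, H} covers every attribute.
{A, D, H} is a candidate key since {A, D, H}⁺ = {A, B, C, D, E, F, G, H} covers every attribute.
Any other superkey properly contains one of these, so there are no further candidate keys.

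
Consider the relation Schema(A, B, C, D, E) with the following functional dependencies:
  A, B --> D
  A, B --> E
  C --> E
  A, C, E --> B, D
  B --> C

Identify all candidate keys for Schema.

{A, B}, {A, C}

{A} never appears on the right of any FD, so every key must include it.
{A, B} is a candidate key since {A, B}⁺ = {A, B, C, D, E} covers every attribute.
{A, C} is a candidate key since {A, C}⁺ = {A, B, C, D, E} covers every attribute.
These are minimal and exhaustive — every other superkey contains one of them.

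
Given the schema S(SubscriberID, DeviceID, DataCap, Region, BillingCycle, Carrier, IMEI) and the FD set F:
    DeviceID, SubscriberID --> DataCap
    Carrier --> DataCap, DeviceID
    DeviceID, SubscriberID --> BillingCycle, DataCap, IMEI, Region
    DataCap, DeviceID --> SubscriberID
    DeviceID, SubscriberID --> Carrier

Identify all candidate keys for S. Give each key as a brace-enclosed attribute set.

{Carrier}⁺ = {BillingCycle, Carrier, DataCap, DeviceID, IMEI, Region, SubscriberID}, which is every attribute, so {Carrier} is a candidate key.
{DataCap, DeviceID}⁺ = {BillingCycle, Carrier, DataCap, DeviceID, IMEI, Region, SubscriberID}, which is every attribute, so {DataCap, DeviceID} is a candidate key.
{DeviceID, SubscriberID}⁺ = {BillingCycle, Carrier, DataCap, DeviceID, IMEI, Region, SubscriberID}, which is every attribute, so {DeviceID, SubscriberID} is a candidate key.
Any other superkey properly contains one of these, so there are no further candidate keys.

{Carrier}, {DataCap, DeviceID}, {DeviceID, SubscriberID}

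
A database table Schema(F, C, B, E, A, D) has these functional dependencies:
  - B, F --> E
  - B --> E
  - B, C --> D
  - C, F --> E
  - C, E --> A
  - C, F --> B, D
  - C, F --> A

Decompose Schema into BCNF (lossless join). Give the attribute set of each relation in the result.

{A, B, C, D}; {B, C, F}; {B, E}

Candidate key of the original relation: {C, F}.
{A, B, C, D, E, F}: {B, F} determines {B, E, F} here but is not a superkey — split on B, F --> E, giving {B, E, F} and {A, B, C, D, F}.
{B, E, F}: {B} determines {B, E} here but is not a superkey — split on B --> E, giving {B, E} and {B, F}.
{B, E}: every determinant is a superkey — BCNF.
{B, F}: every determinant is a superkey — BCNF.
{A, B, C, D, F}: {B, C} determines {A, B, C, D} here but is not a superkey — split on B, C --> A, D, giving {A, B, C, D} and {B, C, F}.
{A, B, C, D}: every determinant is a superkey — BCNF.
{B, C, F}: every determinant is a superkey — BCNF.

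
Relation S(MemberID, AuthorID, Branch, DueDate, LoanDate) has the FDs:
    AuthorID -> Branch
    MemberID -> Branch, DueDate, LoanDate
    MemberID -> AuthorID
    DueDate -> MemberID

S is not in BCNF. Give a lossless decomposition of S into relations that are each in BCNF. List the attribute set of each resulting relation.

Candidate keys of the original relation: {DueDate}, {MemberID}.
Within {AuthorID, Branch, DueDate, LoanDate, MemberID}: {AuthorID}⁺ ∩ {AuthorID, Branch, DueDate, LoanDate, MemberID} = {AuthorID, Branch}, not the whole set, so AuthorID -> Branch violates BCNF; decompose into {AuthorID, Branch} and {AuthorID, DueDate, LoanDate, MemberID}.
{AuthorID, Branch}: every determinant is a superkey — BCNF.
{AuthorID, DueDate, LoanDate, MemberID}: every determinant is a superkey — BCNF.

{AuthorID, Branch}; {AuthorID, DueDate, LoanDate, MemberID}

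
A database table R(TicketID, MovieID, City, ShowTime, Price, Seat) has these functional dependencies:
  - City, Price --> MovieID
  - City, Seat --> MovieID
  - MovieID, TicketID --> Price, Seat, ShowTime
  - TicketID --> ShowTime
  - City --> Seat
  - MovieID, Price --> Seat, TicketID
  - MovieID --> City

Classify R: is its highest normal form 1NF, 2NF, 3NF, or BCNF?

Candidate keys: {City, Price}, {City, TicketID}, {MovieID, Price}, {MovieID, TicketID}. Prime attributes: {City, MovieID, Price, TicketID}.
City, Seat --> MovieID breaks BCNF: {City, Seat}⁺ = {City, MovieID, Seat}, so {City, Seat} is not a superkey.
TicketID --> ShowTime has non-prime {ShowTime} on the right and a non-superkey on the left, so 3NF fails.
The proper key subset {City} of {City, Price} determines non-prime {Seat}, so the relation is not even in 2NF.

1NF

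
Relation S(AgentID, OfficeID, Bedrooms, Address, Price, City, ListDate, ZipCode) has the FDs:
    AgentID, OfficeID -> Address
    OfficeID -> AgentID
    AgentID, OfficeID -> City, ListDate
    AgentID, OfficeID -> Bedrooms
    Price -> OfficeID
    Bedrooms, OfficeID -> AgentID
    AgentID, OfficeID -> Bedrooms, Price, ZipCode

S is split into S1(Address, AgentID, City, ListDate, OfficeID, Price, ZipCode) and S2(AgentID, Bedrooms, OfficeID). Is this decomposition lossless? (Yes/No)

S1 ∩ S2 = {AgentID, OfficeID}; its closure under F is {Address, AgentID, Bedrooms, City, ListDate, OfficeID, Price, ZipCode}.
This includes all of S1, so the common attributes are a superkey of S1 — the join is lossless.

Yes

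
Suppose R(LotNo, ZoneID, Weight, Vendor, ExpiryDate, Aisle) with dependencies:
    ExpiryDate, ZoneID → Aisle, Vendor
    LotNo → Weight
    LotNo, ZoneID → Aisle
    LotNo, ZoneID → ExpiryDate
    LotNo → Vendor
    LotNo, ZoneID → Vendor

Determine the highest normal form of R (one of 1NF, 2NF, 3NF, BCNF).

1NF

Candidate key: {LotNo, ZoneID}. Prime attributes: {LotNo, ZoneID}.
For ExpiryDate, ZoneID → Aisle, Vendor we have {ExpiryDate, ZoneID}⁺ = {Aisle, ExpiryDate, Vendor, ZoneID}; {ExpiryDate, ZoneID} is not a superkey, so BCNF fails.
ExpiryDate, ZoneID → Aisle, Vendor has non-prime {Aisle, Vendor} on the right and a non-superkey on the left, so 3NF fails.
The proper key subset {LotNo} of {LotNo, ZoneID} determines non-prime {Vendor, Weight}, so the relation is not even in 2NF.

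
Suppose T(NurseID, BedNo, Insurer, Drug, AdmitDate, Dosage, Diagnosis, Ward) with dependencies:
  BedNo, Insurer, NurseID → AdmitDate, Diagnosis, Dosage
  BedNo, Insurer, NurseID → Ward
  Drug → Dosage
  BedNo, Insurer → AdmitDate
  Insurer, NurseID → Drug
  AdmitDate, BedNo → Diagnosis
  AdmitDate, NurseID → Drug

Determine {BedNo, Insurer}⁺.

Start with {BedNo, Insurer}.
BedNo, Insurer → AdmitDate applies; add {AdmitDate} → now {AdmitDate, BedNo, Insurer}.
AdmitDate, BedNo → Diagnosis applies; add {Diagnosis} → now {AdmitDate, BedNo, Diagnosis, Insurer}.
No further FD applies.

{AdmitDate, BedNo, Diagnosis, Insurer}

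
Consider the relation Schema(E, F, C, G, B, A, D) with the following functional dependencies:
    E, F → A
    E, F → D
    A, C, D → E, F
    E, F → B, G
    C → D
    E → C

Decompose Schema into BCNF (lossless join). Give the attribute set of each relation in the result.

Candidate keys of the original relation: {A, C}, {A, E}, {E, F}.
In {A, B, C, D, E, F, G}, {C} is not a superkey ({C}⁺ restricted to this set is {C, D}), so split on C → D into {C, D} and {A, B, C, E, F, G}.
{C, D} has no BCNF violation.
In {A, B, C, E, F, G}, {E} is not a superkey ({E}⁺ restricted to this set is {C, E}), so split on E → C into {C, E} and {A, B, E, F, G}.
{C, E} has no BCNF violation.
{A, B, E, F, G} has no BCNF violation.

{A, B, E, F, G}; {C, D}; {C, E}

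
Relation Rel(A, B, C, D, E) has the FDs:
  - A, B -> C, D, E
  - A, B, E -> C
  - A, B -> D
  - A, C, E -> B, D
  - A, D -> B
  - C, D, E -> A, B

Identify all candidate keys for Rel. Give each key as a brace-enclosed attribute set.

{A, B} is a candidate key since {A, B}⁺ = {A, B, C, D, E} covers every attribute.
{A, D} is a candidate key since {A, D}⁺ = {A, B, C, D, E} covers every attribute.
{A, C, E} is a candidate key since {A, C, E}⁺ = {A, B, C, D, E} covers every attribute.
{C, D, E} is a candidate key since {C, D, E}⁺ = {A, B, C, D, E} covers every attribute.
Any other superkey properly contains one of these, so there are no further candidate keys.

{A, B}, {A, C, E}, {A, D}, {C, D, E}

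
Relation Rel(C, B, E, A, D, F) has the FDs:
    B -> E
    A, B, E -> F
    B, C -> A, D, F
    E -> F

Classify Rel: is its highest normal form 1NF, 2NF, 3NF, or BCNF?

Candidate key: {B, C}. Prime attributes: {B, C}.
B -> E breaks BCNF: {B}⁺ = {B, E, F}, so {B} is not a superkey.
B -> E determines the non-prime attribute {E} from a non-superkey — 3NF is violated.
{B} is a proper subset of the key {B, C}, and {B}⁺ contains the non-prime attributes {E, F} — a partial dependency, so 2NF is violated.

1NF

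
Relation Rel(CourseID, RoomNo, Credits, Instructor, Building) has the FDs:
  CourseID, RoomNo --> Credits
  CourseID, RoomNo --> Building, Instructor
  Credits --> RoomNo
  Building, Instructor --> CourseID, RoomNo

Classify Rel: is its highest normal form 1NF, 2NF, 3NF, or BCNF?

3NF

Candidate keys: {Building, Instructor}, {CourseID, Credits}, {CourseID, RoomNo}. Prime attributes: {Building, CourseID, Credits, Instructor, RoomNo}.
Credits --> RoomNo: {Credits}⁺ = {Credits, RoomNo}, which is not all of the attributes, so the left side is not a superkey — BCNF is violated.
But every attribute on its right side ({RoomNo}) is prime, and the same holds for every other non-superkey FD, so 3NF still holds.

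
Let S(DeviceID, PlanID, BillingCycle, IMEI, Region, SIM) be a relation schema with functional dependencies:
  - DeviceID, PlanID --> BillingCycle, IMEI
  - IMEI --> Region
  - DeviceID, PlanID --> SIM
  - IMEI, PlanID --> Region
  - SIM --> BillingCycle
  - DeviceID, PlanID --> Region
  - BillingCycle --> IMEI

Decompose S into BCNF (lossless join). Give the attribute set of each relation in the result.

Candidate key of the original relation: {DeviceID, PlanID}.
Within {BillingCycle, DeviceID, IMEI, PlanID, Region, SIM}: {IMEI}⁺ ∩ {BillingCycle, DeviceID, IMEI, PlanID, Region, SIM} = {IMEI, Region}, not the whole set, so IMEI --> Region violates BCNF; decompose into {IMEI, Region} and {BillingCycle, DeviceID, IMEI, PlanID, SIM}.
{IMEI, Region} has no BCNF violation.
Within {BillingCycle, DeviceID, IMEI, PlanID, SIM}: {SIM}⁺ ∩ {BillingCycle, DeviceID, IMEI, PlanID, SIM} = {BillingCycle, IMEI, SIM}, not the whole set, so SIM --> BillingCycle, IMEI violates BCNF; decompose into {BillingCycle, IMEI, SIM} and {DeviceID, PlanID, SIM}.
Within {BillingCycle, IMEI, SIM}: {BillingCycle}⁺ ∩ {BillingCycle, IMEI, SIM} = {BillingCycle, IMEI}, not the whole set, so BillingCycle --> IMEI violates BCNF; decompose into {BillingCycle, IMEI} and {BillingCycle, SIM}.
{BillingCycle, IMEI} has no BCNF violation.
{BillingCycle, SIM} has no BCNF violation.
{DeviceID, PlanID, SIM} has no BCNF violation.

{BillingCycle, IMEI}; {BillingCycle, SIM}; {DeviceID, PlanID, SIM}; {IMEI, Region}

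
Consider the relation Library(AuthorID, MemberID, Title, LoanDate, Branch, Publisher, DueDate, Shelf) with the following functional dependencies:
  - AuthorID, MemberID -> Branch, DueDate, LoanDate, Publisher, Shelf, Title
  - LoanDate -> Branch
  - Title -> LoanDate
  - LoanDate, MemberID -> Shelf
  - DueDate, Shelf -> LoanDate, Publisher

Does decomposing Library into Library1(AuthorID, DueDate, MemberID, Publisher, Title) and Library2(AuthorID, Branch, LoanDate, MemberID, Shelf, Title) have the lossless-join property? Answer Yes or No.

Yes

Library1 ∩ Library2 = {AuthorID, MemberID, Title}; its closure under F is {AuthorID, Branch, DueDate, LoanDate, MemberID, Publisher, Shelf, Title}.
This includes all of Library1, so the common attributes are a superkey of Library1 — the join is lossless.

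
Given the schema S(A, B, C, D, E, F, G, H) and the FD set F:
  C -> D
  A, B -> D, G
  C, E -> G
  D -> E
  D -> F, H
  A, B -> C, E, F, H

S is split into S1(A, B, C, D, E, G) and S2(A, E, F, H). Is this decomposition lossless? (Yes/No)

No

Common attributes: {A, E}; their closure is {A, E}.
Neither S1 nor S2 is contained in that closure, so the decomposition is lossy.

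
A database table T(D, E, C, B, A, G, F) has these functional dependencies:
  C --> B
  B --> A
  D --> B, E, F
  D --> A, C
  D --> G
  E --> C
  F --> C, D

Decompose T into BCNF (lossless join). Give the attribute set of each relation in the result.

Candidate keys of the original relation: {D}, {F}.
{A, B, C, D, E, F, G}: {C} determines {A, B, C} here but is not a superkey — split on C --> A, B, giving {A, B, C} and {C, D, E, F, G}.
{A, B, C}: {B} determines {A, B} here but is not a superkey — split on B --> A, giving {A, B} and {B, C}.
{A, B} has no BCNF violation.
{B, C} has no BCNF violation.
{C, D, E, F, G}: {E} determines {C, E} here but is not a superkey — split on E --> C, giving {C, E} and {D, E, F, G}.
{C, E} has no BCNF violation.
{D, E, F, G} has no BCNF violation.

{A, B}; {B, C}; {C, E}; {D, E, F, G}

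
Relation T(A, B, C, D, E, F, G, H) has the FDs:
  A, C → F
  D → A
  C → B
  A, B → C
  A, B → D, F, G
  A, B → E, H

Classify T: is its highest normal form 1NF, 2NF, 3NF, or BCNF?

3NF

Candidate keys: {A, B}, {A, C}, {B, D}, {C, D}. Prime attributes: {A, B, C, D}.
D → A: {D}⁺ = {A, D}, which is not all of the attributes, so the left side is not a superkey — BCNF is violated.
Its right-hand attributes {A} are all prime, as are those of every other non-superkey FD — the relation is in 3NF.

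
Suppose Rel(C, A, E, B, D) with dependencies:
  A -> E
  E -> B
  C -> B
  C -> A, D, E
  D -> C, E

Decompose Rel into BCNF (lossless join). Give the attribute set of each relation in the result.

{A, C, D}; {A, E}; {B, E}

Candidate keys of the original relation: {C}, {D}.
In {A, B, C, D, E}, {A} is not a superkey ({A}⁺ restricted to this set is {A, B, E}), so split on A -> B, E into {A, B, E} and {A, C, D}.
In {A, B, E}, {E} is not a superkey ({E}⁺ restricted to this set is {B, E}), so split on E -> B into {B, E} and {A, E}.
{B, E}: every determinant is a superkey — BCNF.
{A, E}: every determinant is a superkey — BCNF.
{A, C, D}: every determinant is a superkey — BCNF.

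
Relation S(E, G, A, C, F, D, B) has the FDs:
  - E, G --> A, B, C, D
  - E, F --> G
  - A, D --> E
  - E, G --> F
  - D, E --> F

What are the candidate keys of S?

{A, D}, {D, E}, {E, F}, {E, G}

{A, D}⁺ = {A, B, C, D, E, F, G} — all of the relation — so {A, D} is a candidate key.
{D, E}⁺ = {A, B, C, D, E, F, G} — all of the relation — so {D, E} is a candidate key.
{E, F}⁺ = {A, B, C, D, E, F, G} — all of the relation — so {E, F} is a candidate key.
{E, G}⁺ = {A, B, C, D, E, F, G} — all of the relation — so {E, G} is a candidate key.
No proper subset of any of these is a key, and no other minimal superkey exists.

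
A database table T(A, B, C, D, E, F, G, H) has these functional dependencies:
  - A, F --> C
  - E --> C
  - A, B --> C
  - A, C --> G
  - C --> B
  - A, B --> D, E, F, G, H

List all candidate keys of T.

{A, B}, {A, C}, {A, E}, {A, F}

{A} never appears on the right of any FD, so every key must include it.
Closure of {A, B} is {A, B, C, D, E, F, G, H}, the whole schema; {A, B} is a candidate key.
Closure of {A, C} is {A, B, C, D, E, F, G, H}, the whole schema; {A, C} is a candidate key.
Closure of {A, E} is {A, B, C, D, E, F, G, H}, the whole schema; {A, E} is a candidate key.
Closure of {A, F} is {A, B, C, D, E, F, G, H}, the whole schema; {A, F} is a candidate key.
These are minimal and exhaustive — every other superkey contains one of them.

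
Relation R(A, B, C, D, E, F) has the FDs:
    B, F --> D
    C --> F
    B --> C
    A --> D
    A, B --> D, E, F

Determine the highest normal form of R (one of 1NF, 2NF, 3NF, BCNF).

1NF

Candidate key: {A, B}. Prime attributes: {A, B}.
For B, F --> D we have {B, F}⁺ = {B, C, D, F}; {B, F} is not a superkey, so BCNF fails.
B, F --> D determines the non-prime attribute {D} from a non-superkey — 3NF is violated.
The proper key subset {A} of {A, B} determines non-prime {D}, so the relation is not even in 2NF.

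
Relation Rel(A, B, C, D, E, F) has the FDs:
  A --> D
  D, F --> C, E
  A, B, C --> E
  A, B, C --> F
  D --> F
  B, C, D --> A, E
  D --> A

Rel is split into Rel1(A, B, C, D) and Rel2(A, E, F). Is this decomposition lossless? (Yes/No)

Rel1 ∩ Rel2 = {A}; its closure under F is {A, C, D, E, F}.
Rel2 is contained in that closure, so Rel1 ∩ Rel2 --> Rel2 holds and the join is lossless.

Yes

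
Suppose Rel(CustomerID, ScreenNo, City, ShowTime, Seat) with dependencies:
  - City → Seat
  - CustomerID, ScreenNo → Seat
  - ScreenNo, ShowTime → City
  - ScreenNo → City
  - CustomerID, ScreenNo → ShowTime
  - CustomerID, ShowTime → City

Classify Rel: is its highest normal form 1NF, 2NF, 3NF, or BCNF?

1NF

Candidate key: {CustomerID, ScreenNo}. Prime attributes: {CustomerID, ScreenNo}.
For City → Seat we have {City}⁺ = {City, Seat}; {City} is not a superkey, so BCNF fails.
City → Seat determines the non-prime attribute {Seat} from a non-superkey — 3NF is violated.
The proper key subset {ScreenNo} of {CustomerID, ScreenNo} determines non-prime {City, Seat}, so the relation is not even in 2NF.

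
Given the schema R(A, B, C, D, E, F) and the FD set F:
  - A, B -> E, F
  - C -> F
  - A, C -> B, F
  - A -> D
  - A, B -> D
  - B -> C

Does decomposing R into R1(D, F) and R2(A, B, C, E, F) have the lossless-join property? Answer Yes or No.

R1 ∩ R2 = {F}; its closure under F is {F}.
R1 ⊄ {F} and R2 ⊄ {F}, so the split is lossy.

No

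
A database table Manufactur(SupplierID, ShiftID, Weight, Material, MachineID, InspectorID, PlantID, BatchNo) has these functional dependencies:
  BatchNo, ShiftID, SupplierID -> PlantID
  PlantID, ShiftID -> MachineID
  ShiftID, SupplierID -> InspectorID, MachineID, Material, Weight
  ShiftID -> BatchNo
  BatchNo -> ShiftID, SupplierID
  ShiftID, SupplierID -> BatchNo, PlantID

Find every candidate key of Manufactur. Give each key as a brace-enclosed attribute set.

{BatchNo}, {ShiftID}

{BatchNo} is a candidate key since {BatchNo}⁺ = {BatchNo, InspectorID, MachineID, Material, PlantID, ShiftID, SupplierID, Weight} covers every attribute.
{ShiftID} is a candidate key since {ShiftID}⁺ = {BatchNo, InspectorID, MachineID, Material, PlantID, ShiftID, SupplierID, Weight} covers every attribute.
No proper subset of any of these is a key, and no other minimal superkey exists.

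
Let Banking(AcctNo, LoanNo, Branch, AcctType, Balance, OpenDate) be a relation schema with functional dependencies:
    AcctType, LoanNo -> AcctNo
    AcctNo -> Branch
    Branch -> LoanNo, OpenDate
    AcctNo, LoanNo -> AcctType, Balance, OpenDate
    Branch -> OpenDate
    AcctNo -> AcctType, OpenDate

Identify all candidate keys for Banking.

{AcctNo}, {AcctType, Branch}, {AcctType, LoanNo}

{AcctNo} is a candidate key since {AcctNo}⁺ = {AcctNo, AcctType, Balance, Branch, LoanNo, OpenDate} covers every attribute.
{AcctType, Branch} is a candidate key since {AcctType, Branch}⁺ = {AcctNo, AcctType, Balance, Branch, LoanNo, OpenDate} covers every attribute.
{AcctType, LoanNo} is a candidate key since {AcctType, LoanNo}⁺ = {AcctNo, AcctType, Balance, Branch, LoanNo, OpenDate} covers every attribute.
These are minimal and exhaustive — every other superkey contains one of them.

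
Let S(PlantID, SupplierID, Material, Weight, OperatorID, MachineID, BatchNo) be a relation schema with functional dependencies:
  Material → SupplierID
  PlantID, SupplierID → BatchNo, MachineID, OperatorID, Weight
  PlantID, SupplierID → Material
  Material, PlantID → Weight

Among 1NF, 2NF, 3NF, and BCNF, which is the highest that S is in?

Candidate keys: {Material, PlantID}, {PlantID, SupplierID}. Prime attributes: {Material, PlantID, SupplierID}.
Material → SupplierID: {Material}⁺ = {Material, SupplierID}, which is not all of the attributes, so the left side is not a superkey — BCNF is violated.
Since {SupplierID} ⊆ prime attributes and every other non-superkey FD also has a prime right side, the schema is in 3NF.

3NF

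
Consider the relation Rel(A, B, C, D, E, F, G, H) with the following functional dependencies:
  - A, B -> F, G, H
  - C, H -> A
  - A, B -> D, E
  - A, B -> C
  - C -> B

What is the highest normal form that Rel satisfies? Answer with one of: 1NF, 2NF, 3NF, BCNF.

3NF

Candidate keys: {A, B}, {A, C}, {C, H}. Prime attributes: {A, B, C, H}.
C -> B breaks BCNF: {C}⁺ = {B, C}, so {C} is not a superkey.
Its right-hand attributes {B} are all prime, as are those of every other non-superkey FD — the relation is in 3NF.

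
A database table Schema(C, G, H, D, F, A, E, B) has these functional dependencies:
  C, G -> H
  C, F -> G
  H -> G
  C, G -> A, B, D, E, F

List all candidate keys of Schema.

{C, F}, {C, G}, {C, H}

Attributes never on any right-hand side: {C} — every candidate key must contain it.
{C, F}⁺ = {A, B, C, D, E, F, G, H} — all of the relation — so {C, F} is a candidate key.
{C, G}⁺ = {A, B, C, D, E, F, G, H} — all of the relation — so {C, G} is a candidate key.
{C, H}⁺ = {A, B, C, D, E, F, G, H} — all of the relation — so {C, H} is a candidate key.
No proper subset of any of these is a key, and no other minimal superkey exists.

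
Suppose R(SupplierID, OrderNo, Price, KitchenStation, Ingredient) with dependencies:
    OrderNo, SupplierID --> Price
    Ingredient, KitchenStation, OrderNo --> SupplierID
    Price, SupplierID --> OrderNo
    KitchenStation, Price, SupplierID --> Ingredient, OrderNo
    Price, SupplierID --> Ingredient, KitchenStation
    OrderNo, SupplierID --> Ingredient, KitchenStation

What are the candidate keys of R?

{OrderNo, SupplierID}⁺ = {Ingredient, KitchenStation, OrderNo, Price, SupplierID}, which is every attribute, so {OrderNo, SupplierID} is a candidate key.
{Price, SupplierID}⁺ = {Ingredient, KitchenStation, OrderNo, Price, SupplierID}, which is every attribute, so {Price, SupplierID} is a candidate key.
{Ingredient, KitchenStation, OrderNo}⁺ = {Ingredient, KitchenStation, OrderNo, Price, SupplierID}, which is every attribute, so {Ingredient, KitchenStation, OrderNo} is a candidate key.
No proper subset of any of these is a key, and no other minimal superkey exists.

{Ingredient, KitchenStation, OrderNo}, {OrderNo, SupplierID}, {Price, SupplierID}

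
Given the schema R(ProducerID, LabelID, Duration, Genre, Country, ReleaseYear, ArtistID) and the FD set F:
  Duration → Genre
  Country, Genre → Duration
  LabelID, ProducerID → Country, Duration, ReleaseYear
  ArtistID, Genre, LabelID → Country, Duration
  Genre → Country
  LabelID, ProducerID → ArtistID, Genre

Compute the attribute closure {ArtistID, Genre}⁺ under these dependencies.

Start with {ArtistID, Genre}.
Genre → Country applies; add {Country} → now {ArtistID, Country, Genre}.
Country, Genre → Duration applies; add {Duration} → now {ArtistID, Country, Duration, Genre}.
No further FD applies.

{ArtistID, Country, Duration, Genre}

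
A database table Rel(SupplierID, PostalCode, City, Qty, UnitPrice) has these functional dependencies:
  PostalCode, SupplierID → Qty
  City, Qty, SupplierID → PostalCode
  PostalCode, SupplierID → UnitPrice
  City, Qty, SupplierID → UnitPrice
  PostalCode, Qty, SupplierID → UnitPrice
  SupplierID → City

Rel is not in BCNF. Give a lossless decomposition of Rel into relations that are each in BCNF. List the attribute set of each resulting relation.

{City, SupplierID}; {PostalCode, Qty, SupplierID, UnitPrice}

Candidate keys of the original relation: {PostalCode, SupplierID}, {Qty, SupplierID}.
Within {City, PostalCode, Qty, SupplierID, UnitPrice}: {SupplierID}⁺ ∩ {City, PostalCode, Qty, SupplierID, UnitPrice} = {City, SupplierID}, not the whole set, so SupplierID → City violates BCNF; decompose into {City, SupplierID} and {PostalCode, Qty, SupplierID, UnitPrice}.
{City, SupplierID} has no BCNF violation.
{PostalCode, Qty, SupplierID, UnitPrice} has no BCNF violation.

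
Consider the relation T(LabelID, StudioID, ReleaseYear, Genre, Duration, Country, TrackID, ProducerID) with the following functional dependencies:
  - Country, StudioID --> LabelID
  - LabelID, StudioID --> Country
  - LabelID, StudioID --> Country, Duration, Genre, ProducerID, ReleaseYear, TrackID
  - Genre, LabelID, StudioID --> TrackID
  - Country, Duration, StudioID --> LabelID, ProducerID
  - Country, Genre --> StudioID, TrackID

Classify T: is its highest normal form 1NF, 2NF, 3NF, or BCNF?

BCNF

Candidate keys: {Country, Genre}, {Country, StudioID}, {LabelID, StudioID}. Prime attributes: {Country, Genre, LabelID, StudioID}.
The left-hand side of every FD is a superkey, so BCNF is satisfied.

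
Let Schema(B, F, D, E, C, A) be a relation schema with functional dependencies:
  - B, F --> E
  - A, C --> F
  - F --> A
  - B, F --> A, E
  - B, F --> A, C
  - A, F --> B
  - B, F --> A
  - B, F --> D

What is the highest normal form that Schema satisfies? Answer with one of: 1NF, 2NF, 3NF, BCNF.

Candidate keys: {A, C}, {F}. Prime attributes: {A, C, F}.
The left-hand side of every FD is a superkey, so BCNF is satisfied.

BCNF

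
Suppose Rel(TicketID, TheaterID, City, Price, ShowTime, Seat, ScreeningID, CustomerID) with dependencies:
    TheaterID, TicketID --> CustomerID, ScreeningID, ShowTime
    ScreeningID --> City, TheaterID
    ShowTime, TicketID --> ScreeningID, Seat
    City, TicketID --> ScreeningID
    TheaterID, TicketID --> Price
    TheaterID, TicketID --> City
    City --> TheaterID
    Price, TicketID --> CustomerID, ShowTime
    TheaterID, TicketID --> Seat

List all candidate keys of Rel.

Attributes never on any right-hand side: {TicketID} — every candidate key must contain it.
Closure of {City, TicketID} is {City, CustomerID, Price, ScreeningID, Seat, ShowTime, TheaterID, TicketID}, the whole schema; {City, TicketID} is a candidate key.
Closure of {Price, TicketID} is {City, CustomerID, Price, ScreeningID, Seat, ShowTime, TheaterID, TicketID}, the whole schema; {Price, TicketID} is a candidate key.
Closure of {ScreeningID, TicketID} is {City, CustomerID, Price, ScreeningID, Seat, ShowTime, TheaterID, TicketID}, the whole schema; {ScreeningID, TicketID} is a candidate key.
Closure of {ShowTime, TicketID} is {City, CustomerID, Price, ScreeningID, Seat, ShowTime, TheaterID, TicketID}, the whole schema; {ShowTime, TicketID} is a candidate key.
Closure of {TheaterID, TicketID} is {City, CustomerID, Price, ScreeningID, Seat, ShowTime, TheaterID, TicketID}, the whole schema; {TheaterID, TicketID} is a candidate key.
These are minimal and exhaustive — every other superkey contains one of them.

{City, TicketID}, {Price, TicketID}, {ScreeningID, TicketID}, {ShowTime, TicketID}, {TheaterID, TicketID}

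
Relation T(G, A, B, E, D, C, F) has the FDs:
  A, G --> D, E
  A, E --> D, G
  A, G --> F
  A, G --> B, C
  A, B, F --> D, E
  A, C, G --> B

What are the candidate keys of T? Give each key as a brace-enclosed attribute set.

{A, B, F}, {A, E}, {A, G}

{A} never appears on the right of any FD, so every key must include it.
Closure of {A, E} is {A, B, C, D, E, F, G}, the whole schema; {A, E} is a candidate key.
Closure of {A, G} is {A, B, C, D, E, F, G}, the whole schema; {A, G} is a candidate key.
Closure of {A, B, F} is {A, B, C, D, E, F, G}, the whole schema; {A, B, F} is a candidate key.
Any other superkey properly contains one of these, so there are no further candidate keys.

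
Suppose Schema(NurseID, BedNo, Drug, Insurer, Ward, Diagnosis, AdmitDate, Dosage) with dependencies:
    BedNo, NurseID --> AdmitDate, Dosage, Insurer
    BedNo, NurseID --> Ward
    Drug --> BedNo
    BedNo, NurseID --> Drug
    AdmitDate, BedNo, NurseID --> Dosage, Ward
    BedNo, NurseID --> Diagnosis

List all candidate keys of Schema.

{BedNo, NurseID}, {Drug, NurseID}

Attributes never on any right-hand side: {NurseID} — every candidate key must contain it.
Closure of {BedNo, NurseID} is {AdmitDate, BedNo, Diagnosis, Dosage, Drug, Insurer, NurseID, Ward}, the whole schema; {BedNo, NurseID} is a candidate key.
Closure of {Drug, NurseID} is {AdmitDate, BedNo, Diagnosis, Dosage, Drug, Insurer, NurseID, Ward}, the whole schema; {Drug, NurseID} is a candidate key.
Any other superkey properly contains one of these, so there are no further candidate keys.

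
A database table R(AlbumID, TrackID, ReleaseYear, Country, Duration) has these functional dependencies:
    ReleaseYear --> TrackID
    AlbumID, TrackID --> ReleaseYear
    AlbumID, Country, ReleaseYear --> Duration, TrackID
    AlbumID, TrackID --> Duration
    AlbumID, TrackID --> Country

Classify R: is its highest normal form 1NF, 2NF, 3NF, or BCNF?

3NF

Candidate keys: {AlbumID, ReleaseYear}, {AlbumID, TrackID}. Prime attributes: {AlbumID, ReleaseYear, TrackID}.
ReleaseYear --> TrackID breaks BCNF: {ReleaseYear}⁺ = {ReleaseYear, TrackID}, so {ReleaseYear} is not a superkey.
But every attribute on its right side ({TrackID}) is prime, and the same holds for every other non-superkey FD, so 3NF still holds.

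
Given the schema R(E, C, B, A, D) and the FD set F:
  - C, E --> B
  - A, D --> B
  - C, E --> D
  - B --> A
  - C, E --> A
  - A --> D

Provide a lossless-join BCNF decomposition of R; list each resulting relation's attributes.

{A, B, D}; {A, C, E}

Candidate key of the original relation: {C, E}.
{A, B, C, D, E}: {A, D} determines {A, B, D} here but is not a superkey — split on A, D --> B, giving {A, B, D} and {A, C, D, E}.
{A, B, D} is in BCNF.
{A, C, D, E}: {A} determines {A, D} here but is not a superkey — split on A --> D, giving {A, D} and {A, C, E}.
{A, D} is in BCNF.
{A, C, E} is in BCNF.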